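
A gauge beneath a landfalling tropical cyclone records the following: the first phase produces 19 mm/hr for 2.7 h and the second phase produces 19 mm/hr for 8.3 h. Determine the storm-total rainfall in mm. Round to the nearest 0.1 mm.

Total = Σ Rᵢ Δtᵢ = 19 × 2.7 + 19 × 8.3
      = 51.3 + 157.7 = 209.0 mm.

total ≈ 209.0 mm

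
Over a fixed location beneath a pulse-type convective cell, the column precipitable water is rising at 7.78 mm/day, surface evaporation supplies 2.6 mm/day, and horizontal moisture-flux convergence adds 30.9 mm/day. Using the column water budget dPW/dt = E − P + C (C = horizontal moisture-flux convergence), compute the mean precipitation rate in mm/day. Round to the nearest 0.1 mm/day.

P ≈ 25.7 mm/day

dPW/dt = +7.78 mm/day.
P = E + C − dPW/dt = 2.6 + (30.9) − (+7.78) = 25.7 mm/day.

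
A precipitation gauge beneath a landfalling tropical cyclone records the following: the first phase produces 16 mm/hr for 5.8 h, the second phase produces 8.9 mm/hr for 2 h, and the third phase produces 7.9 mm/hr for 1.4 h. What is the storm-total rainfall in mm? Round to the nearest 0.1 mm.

total ≈ 121.7 mm

Total = Σ Rᵢ Δtᵢ = 16 × 5.8 + 8.9 × 2 + 7.9 × 1.4
      = 92.8 + 17.8 + 11.06 = 121.7 mm.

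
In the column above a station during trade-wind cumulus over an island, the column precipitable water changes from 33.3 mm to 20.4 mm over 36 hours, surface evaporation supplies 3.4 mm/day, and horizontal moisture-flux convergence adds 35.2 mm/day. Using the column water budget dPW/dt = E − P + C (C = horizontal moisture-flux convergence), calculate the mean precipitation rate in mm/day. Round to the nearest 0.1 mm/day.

dPW/dt = (20.4 − 33.3) mm / (36/24 day) = -8.600 mm/day.
P = E + C − dPW/dt = 3.4 + (35.2) − (-8.600) = 47.2 mm/day.

P ≈ 47.2 mm/day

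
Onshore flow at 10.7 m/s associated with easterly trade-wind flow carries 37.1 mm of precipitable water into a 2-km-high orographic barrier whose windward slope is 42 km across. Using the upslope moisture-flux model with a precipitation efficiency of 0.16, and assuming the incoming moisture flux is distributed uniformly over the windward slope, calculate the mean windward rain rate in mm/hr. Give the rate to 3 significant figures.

Incoming column moisture flux per unit ridge length: F = V × PW = 10.7 × 37.1 = 396.97 mm·m/s.
Spread over the 42 km slope with efficiency ε = 0.16: R = ε·F/W = 0.16 × 396.97 / 42000 m = 1.512e-03 mm/s.
R = 1.512e-03 × 3600 = 5.44 mm/hr.

R ≈ 5.44 mm/hr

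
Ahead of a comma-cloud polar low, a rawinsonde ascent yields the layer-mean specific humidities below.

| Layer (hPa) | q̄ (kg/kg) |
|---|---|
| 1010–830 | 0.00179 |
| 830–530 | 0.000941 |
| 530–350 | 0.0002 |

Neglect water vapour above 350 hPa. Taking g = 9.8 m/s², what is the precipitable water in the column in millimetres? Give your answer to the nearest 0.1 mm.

PW ≈ 6.5 mm

Precipitable water is the column-integrated vapour mass per unit area: PW = (1/g) Σ q̄ Δp, with q in kg/kg and Δp in Pa (1 kg/m² of water = 1 mm).
Layer 1010–830 hPa: Δp = 180 hPa = 18000 Pa, q̄ = 0.00179 kg/kg → 0.00179 × 18000 / 9.8 = 3.29 mm
Layer 830–530 hPa: Δp = 300 hPa = 30000 Pa, q̄ = 0.000941 kg/kg → 0.000941 × 30000 / 9.8 = 2.88 mm
Layer 530–350 hPa: Δp = 180 hPa = 18000 Pa, q̄ = 0.0002 kg/kg → 0.0002 × 18000 / 9.8 = 0.37 mm
PW = 3.29 + 2.88 + 0.37 = 6.54 ≈ 6.5 mm.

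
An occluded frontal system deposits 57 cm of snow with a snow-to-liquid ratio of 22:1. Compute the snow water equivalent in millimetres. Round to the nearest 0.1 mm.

SWE = snow depth / ratio = 57 cm / 22 = 2.591 cm = 25.9 mm.

SWE ≈ 25.9 mm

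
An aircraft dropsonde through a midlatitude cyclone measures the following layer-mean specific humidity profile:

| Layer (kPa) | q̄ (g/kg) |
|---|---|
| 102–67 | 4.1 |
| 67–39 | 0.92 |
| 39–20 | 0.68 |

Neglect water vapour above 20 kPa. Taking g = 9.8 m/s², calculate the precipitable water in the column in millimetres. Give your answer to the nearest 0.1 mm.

Precipitable water is the column-integrated vapour mass per unit area: PW = (1/g) Σ q̄ Δp, with q in kg/kg and Δp in Pa (1 kg/m² of water = 1 mm).
Layer 102–67 kPa: Δp = 350 hPa = 35000 Pa, q̄ = 0.0041 kg/kg → 0.0041 × 35000 / 9.8 = 14.64 mm
Layer 67–39 kPa: Δp = 280 hPa = 28000 Pa, q̄ = 0.00092 kg/kg → 0.00092 × 28000 / 9.8 = 2.63 mm
Layer 39–20 kPa: Δp = 190 hPa = 19000 Pa, q̄ = 0.00068 kg/kg → 0.00068 × 19000 / 9.8 = 1.32 mm
PW = 14.64 + 2.63 + 1.32 = 18.59 ≈ 18.6 mm.

PW ≈ 18.6 mm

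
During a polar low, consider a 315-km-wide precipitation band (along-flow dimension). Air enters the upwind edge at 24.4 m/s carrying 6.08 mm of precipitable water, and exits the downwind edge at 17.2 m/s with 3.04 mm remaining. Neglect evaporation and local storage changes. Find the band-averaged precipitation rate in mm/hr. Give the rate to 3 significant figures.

R ≈ 1.10 mm/hr

Column moisture flux per unit crosswind length is F = V × PW.
Inflow: F_in = 24.4 × 6.08 = 148.352 mm·m/s
Outflow: F_out = 17.2 × 3.04 = 52.288 mm·m/s
Steady-state rate R = (F_in − F_out)/L = (148.352 − 52.288) / 315000 m = 3.050e-04 mm/s.
R = 3.050e-04 × 3600 = 1.10 mm/hr.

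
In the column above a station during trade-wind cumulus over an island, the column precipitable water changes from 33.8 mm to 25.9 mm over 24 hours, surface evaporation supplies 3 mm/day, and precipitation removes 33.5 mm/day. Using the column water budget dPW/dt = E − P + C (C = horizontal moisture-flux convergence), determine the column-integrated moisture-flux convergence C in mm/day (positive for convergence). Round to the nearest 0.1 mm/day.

C ≈ 22.6 mm/day

dPW/dt = (25.9 − 33.8) mm / (24/24 day) = -7.900 mm/day.
C = dPW/dt − E + P = (-7.900) − 3 + 33.5 = 22.6 mm/day.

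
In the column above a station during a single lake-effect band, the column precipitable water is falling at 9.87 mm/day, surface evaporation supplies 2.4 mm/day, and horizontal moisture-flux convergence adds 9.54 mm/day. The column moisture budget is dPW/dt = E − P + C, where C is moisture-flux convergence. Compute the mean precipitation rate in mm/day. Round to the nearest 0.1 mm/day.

dPW/dt = -9.87 mm/day.
P = E + C − dPW/dt = 2.4 + (9.54) − (-9.87) = 21.8 mm/day.

P ≈ 21.8 mm/day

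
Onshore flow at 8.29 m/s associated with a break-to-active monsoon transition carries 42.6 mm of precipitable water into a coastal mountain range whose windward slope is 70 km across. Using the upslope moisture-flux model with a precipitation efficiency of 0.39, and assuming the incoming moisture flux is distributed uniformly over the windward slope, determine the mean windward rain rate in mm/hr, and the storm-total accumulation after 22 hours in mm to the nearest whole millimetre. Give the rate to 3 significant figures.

R ≈ 7.08 mm/hr; total ≈ 156 mm

Incoming column moisture flux per unit ridge length: F = V × PW = 8.29 × 42.6 = 353.154 mm·m/s.
Spread over the 70 km slope with efficiency ε = 0.39: R = ε·F/W = 0.39 × 353.154 / 70000 m = 1.968e-03 mm/s.
R = 1.968e-03 × 3600 = 7.08 mm/hr.
Over 22 h: total = 7.08 × 22 = 155.76 ≈ 156 mm.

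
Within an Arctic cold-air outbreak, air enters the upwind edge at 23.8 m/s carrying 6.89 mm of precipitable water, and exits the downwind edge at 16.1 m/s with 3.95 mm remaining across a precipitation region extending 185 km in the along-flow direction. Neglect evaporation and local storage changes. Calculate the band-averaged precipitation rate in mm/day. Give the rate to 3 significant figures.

R ≈ 46.9 mm/day

Column moisture flux per unit crosswind length is F = V × PW.
Inflow: F_in = 23.8 × 6.89 = 163.982 mm·m/s
Outflow: F_out = 16.1 × 3.95 = 63.595 mm·m/s
Steady-state rate R = (F_in − F_out)/L = (163.982 − 63.595) / 185000 m = 5.426e-04 mm/s.
R = 5.426e-04 × 3600 × 24 = 46.9 mm/day.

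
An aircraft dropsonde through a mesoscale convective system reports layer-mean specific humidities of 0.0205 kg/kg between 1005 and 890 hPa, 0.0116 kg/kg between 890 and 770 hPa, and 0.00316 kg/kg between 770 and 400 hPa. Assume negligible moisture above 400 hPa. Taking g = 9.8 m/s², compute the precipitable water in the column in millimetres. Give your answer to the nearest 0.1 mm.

PW ≈ 50.2 mm

Precipitable water is the column-integrated vapour mass per unit area: PW = (1/g) Σ q̄ Δp, with q in kg/kg and Δp in Pa (1 kg/m² of water = 1 mm).
Layer 1005–890 hPa: Δp = 115 hPa = 11500 Pa, q̄ = 0.0205 kg/kg → 0.0205 × 11500 / 9.8 = 24.06 mm
Layer 890–770 hPa: Δp = 120 hPa = 12000 Pa, q̄ = 0.0116 kg/kg → 0.0116 × 12000 / 9.8 = 14.20 mm
Layer 770–400 hPa: Δp = 370 hPa = 37000 Pa, q̄ = 0.00316 kg/kg → 0.00316 × 37000 / 9.8 = 11.93 mm
PW = 24.06 + 14.20 + 11.93 = 50.19 ≈ 50.2 mm.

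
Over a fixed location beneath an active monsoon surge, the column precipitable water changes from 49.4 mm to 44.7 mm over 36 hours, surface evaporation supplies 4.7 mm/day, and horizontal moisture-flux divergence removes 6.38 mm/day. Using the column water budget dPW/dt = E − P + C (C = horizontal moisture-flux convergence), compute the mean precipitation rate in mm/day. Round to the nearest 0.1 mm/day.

P ≈ 1.5 mm/day

dPW/dt = (44.7 − 49.4) mm / (36/24 day) = -3.133 mm/day.
P = E + C − dPW/dt = 4.7 + (-6.38) − (-3.133) = 1.5 mm/day.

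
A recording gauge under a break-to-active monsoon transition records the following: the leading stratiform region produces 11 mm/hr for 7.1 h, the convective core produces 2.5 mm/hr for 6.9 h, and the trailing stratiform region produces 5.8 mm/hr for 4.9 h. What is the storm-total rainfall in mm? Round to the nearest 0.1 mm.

total ≈ 123.8 mm

Total = Σ Rᵢ Δtᵢ = 11 × 7.1 + 2.5 × 6.9 + 5.8 × 4.9
      = 78.1 + 17.25 + 28.42 = 123.8 mm.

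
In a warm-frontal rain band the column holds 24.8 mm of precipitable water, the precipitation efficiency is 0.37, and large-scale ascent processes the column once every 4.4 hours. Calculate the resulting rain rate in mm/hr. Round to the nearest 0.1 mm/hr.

Each overturning extracts ε × PW = 0.37 × 24.8 = 9.176 mm.
Rate = ε·PW / τ = 9.176 / 4.4 h = 2.1 mm/hr.

R ≈ 2.1 mm/hr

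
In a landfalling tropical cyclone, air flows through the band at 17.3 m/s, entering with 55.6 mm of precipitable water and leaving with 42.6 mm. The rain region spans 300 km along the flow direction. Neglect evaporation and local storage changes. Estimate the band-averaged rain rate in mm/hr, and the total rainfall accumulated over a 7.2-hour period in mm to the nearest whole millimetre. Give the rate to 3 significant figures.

Column moisture flux per unit crosswind length is F = V × PW.
Inflow: F_in = 17.3 × 55.6 = 961.88 mm·m/s
Outflow: F_out = 17.3 × 42.6 = 736.98 mm·m/s
Steady-state rate R = (F_in − F_out)/L = (961.88 − 736.98) / 300000 m = 7.497e-04 mm/s.
R = 7.497e-04 × 3600 = 2.70 mm/hr.
Over 7.2 h: total = 2.70 × 7.2 = 19.44 ≈ 19 mm.

R ≈ 2.70 mm/hr; total ≈ 19 mm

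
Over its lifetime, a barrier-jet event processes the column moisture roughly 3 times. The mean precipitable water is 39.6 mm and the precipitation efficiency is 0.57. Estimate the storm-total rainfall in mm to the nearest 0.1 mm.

Each cycle deposits ε × PW = 0.57 × 39.6 = 22.572 mm.
Over 3 cycles: 3 × 22.572 = 67.7 mm.

rainfall ≈ 67.7 mm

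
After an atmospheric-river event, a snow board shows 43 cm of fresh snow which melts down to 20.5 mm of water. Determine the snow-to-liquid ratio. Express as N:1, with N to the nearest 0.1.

Ratio = snow depth / SWE = 430 mm / 20.5 mm = 21.0, i.e. 21.0:1.

ratio ≈ 21.0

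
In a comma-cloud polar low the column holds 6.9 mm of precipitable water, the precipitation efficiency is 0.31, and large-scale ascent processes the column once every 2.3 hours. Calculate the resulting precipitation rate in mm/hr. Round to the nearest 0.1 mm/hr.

R ≈ 0.9 mm/hr

Each overturning extracts ε × PW = 0.31 × 6.9 = 2.139 mm.
Rate = ε·PW / τ = 2.139 / 2.3 h = 0.9 mm/hr.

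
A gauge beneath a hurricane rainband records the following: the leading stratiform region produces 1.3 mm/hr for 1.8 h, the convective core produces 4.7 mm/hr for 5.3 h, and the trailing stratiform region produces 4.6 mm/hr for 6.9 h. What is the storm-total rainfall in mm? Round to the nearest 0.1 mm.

total ≈ 59.0 mm

Total = Σ Rᵢ Δtᵢ = 1.3 × 1.8 + 4.7 × 5.3 + 4.6 × 6.9
      = 2.34 + 24.91 + 31.74 = 59.0 mm.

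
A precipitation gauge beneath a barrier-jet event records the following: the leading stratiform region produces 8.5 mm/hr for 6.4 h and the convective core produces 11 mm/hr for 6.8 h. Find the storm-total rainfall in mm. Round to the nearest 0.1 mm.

total ≈ 129.2 mm

Total = Σ Rᵢ Δtᵢ = 8.5 × 6.4 + 11 × 6.8
      = 54.4 + 74.8 = 129.2 mm.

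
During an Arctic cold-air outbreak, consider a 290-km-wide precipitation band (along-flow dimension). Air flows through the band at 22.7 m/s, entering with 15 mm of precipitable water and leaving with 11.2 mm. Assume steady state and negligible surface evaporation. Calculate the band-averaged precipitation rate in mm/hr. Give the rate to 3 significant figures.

R ≈ 1.07 mm/hr

Column moisture flux per unit crosswind length is F = V × PW.
Inflow: F_in = 22.7 × 15 = 340.5 mm·m/s
Outflow: F_out = 22.7 × 11.2 = 254.24 mm·m/s
Steady-state rate R = (F_in − F_out)/L = (340.5 − 254.24) / 290000 m = 2.974e-04 mm/s.
R = 2.974e-04 × 3600 = 1.07 mm/hr.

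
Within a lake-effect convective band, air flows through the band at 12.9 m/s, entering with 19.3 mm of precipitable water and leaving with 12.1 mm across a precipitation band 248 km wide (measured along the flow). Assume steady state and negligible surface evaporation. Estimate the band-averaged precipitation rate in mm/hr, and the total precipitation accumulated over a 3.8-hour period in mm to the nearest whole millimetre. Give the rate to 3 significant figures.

R ≈ 1.35 mm/hr; total ≈ 5 mm

Column moisture flux per unit crosswind length is F = V × PW.
Inflow: F_in = 12.9 × 19.3 = 248.97 mm·m/s
Outflow: F_out = 12.9 × 12.1 = 156.09 mm·m/s
Steady-state rate R = (F_in − F_out)/L = (248.97 − 156.09) / 248000 m = 3.745e-04 mm/s.
R = 3.745e-04 × 3600 = 1.35 mm/hr.
Over 3.8 h: total = 1.35 × 3.8 = 5.13 ≈ 5 mm.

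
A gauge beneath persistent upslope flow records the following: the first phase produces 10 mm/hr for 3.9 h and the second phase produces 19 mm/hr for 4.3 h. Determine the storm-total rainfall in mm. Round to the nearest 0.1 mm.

Total = Σ Rᵢ Δtᵢ = 10 × 3.9 + 19 × 4.3
      = 39 + 81.7 = 120.7 mm.

total ≈ 120.7 mm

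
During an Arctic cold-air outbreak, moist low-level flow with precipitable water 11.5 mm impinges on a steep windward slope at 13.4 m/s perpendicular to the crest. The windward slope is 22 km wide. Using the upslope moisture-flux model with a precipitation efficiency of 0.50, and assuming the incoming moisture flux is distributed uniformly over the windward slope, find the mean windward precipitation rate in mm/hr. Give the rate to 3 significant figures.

R ≈ 12.6 mm/hr

Incoming column moisture flux per unit ridge length: F = V × PW = 13.4 × 11.5 = 154.1 mm·m/s.
Spread over the 22 km slope with efficiency ε = 0.50: R = ε·F/W = 0.50 × 154.1 / 22000 m = 3.502e-03 mm/s.
R = 3.502e-03 × 3600 = 12.6 mm/hr.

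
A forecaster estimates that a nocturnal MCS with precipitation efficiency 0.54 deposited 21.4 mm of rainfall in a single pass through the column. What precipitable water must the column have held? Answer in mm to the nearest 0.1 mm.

PW = rainfall / ε = 21.4 / 0.54 = 39.6 mm.

PW ≈ 39.6 mm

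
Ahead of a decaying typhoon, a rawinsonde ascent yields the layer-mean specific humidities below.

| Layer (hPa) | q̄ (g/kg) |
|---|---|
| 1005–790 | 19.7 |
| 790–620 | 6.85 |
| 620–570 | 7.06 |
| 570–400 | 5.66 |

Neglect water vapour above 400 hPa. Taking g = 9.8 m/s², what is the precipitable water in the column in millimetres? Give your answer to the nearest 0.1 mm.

Precipitable water is the column-integrated vapour mass per unit area: PW = (1/g) Σ q̄ Δp, with q in kg/kg and Δp in Pa (1 kg/m² of water = 1 mm).
Layer 1005–790 hPa: Δp = 215 hPa = 21500 Pa, q̄ = 0.0197 kg/kg → 0.0197 × 21500 / 9.8 = 43.22 mm
Layer 790–620 hPa: Δp = 170 hPa = 17000 Pa, q̄ = 0.00685 kg/kg → 0.00685 × 17000 / 9.8 = 11.88 mm
Layer 620–570 hPa: Δp = 50 hPa = 5000 Pa, q̄ = 0.00706 kg/kg → 0.00706 × 5000 / 9.8 = 3.60 mm
Layer 570–400 hPa: Δp = 170 hPa = 17000 Pa, q̄ = 0.00566 kg/kg → 0.00566 × 17000 / 9.8 = 9.82 mm
PW = 43.22 + 11.88 + 3.60 + 9.82 = 68.52 ≈ 68.5 mm.

PW ≈ 68.5 mm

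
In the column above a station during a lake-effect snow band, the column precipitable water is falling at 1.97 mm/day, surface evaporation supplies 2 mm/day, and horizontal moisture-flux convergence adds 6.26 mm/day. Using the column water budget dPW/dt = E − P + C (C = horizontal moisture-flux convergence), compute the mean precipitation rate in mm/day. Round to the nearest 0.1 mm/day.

dPW/dt = -1.97 mm/day.
P = E + C − dPW/dt = 2 + (6.26) − (-1.97) = 10.2 mm/day.

P ≈ 10.2 mm/day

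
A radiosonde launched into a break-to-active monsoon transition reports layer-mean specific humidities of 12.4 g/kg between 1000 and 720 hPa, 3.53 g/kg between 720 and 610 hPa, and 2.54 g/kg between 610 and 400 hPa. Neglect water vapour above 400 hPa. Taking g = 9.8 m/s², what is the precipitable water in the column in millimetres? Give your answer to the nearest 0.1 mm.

PW ≈ 44.8 mm

Precipitable water is the column-integrated vapour mass per unit area: PW = (1/g) Σ q̄ Δp, with q in kg/kg and Δp in Pa (1 kg/m² of water = 1 mm).
Layer 1000–720 hPa: Δp = 280 hPa = 28000 Pa, q̄ = 0.0124 kg/kg → 0.0124 × 28000 / 9.8 = 35.43 mm
Layer 720–610 hPa: Δp = 110 hPa = 11000 Pa, q̄ = 0.00353 kg/kg → 0.00353 × 11000 / 9.8 = 3.96 mm
Layer 610–400 hPa: Δp = 210 hPa = 21000 Pa, q̄ = 0.00254 kg/kg → 0.00254 × 21000 / 9.8 = 5.44 mm
PW = 35.43 + 3.96 + 5.44 = 44.83 ≈ 44.8 mm.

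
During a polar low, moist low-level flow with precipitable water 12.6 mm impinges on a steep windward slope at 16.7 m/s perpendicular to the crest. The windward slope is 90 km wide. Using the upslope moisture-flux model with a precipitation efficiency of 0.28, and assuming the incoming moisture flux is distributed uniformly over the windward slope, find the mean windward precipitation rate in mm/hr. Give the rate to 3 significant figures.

Incoming column moisture flux per unit ridge length: F = V × PW = 16.7 × 12.6 = 210.42 mm·m/s.
Spread over the 90 km slope with efficiency ε = 0.28: R = ε·F/W = 0.28 × 210.42 / 90000 m = 6.546e-04 mm/s.
R = 6.546e-04 × 3600 = 2.36 mm/hr.

R ≈ 2.36 mm/hr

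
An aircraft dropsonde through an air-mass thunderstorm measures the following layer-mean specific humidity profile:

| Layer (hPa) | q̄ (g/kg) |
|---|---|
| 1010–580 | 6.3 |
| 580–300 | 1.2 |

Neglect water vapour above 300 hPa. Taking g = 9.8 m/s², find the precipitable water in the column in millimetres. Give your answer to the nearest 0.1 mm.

Precipitable water is the column-integrated vapour mass per unit area: PW = (1/g) Σ q̄ Δp, with q in kg/kg and Δp in Pa (1 kg/m² of water = 1 mm).
Layer 1010–580 hPa: Δp = 430 hPa = 43000 Pa, q̄ = 0.0063 kg/kg → 0.0063 × 43000 / 9.8 = 27.64 mm
Layer 580–300 hPa: Δp = 280 hPa = 28000 Pa, q̄ = 0.0012 kg/kg → 0.0012 × 28000 / 9.8 = 3.43 mm
PW = 27.64 + 3.43 = 31.07 ≈ 31.1 mm.

PW ≈ 31.1 mm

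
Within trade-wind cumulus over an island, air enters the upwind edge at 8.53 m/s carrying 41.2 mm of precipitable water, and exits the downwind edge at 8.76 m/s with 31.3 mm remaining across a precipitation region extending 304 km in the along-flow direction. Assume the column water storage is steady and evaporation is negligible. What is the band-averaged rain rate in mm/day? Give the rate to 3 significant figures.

R ≈ 22.0 mm/day

Column moisture flux per unit crosswind length is F = V × PW.
Inflow: F_in = 8.53 × 41.2 = 351.436 mm·m/s
Outflow: F_out = 8.76 × 31.3 = 274.188 mm·m/s
Steady-state rate R = (F_in − F_out)/L = (351.436 − 274.188) / 304000 m = 2.541e-04 mm/s.
R = 2.541e-04 × 3600 × 24 = 22.0 mm/day.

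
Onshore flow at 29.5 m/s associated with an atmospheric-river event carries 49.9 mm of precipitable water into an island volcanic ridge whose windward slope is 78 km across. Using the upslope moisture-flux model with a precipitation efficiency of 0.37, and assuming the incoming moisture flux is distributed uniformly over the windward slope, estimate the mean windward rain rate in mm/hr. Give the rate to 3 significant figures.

Incoming column moisture flux per unit ridge length: F = V × PW = 29.5 × 49.9 = 1472.05 mm·m/s.
Spread over the 78 km slope with efficiency ε = 0.37: R = ε·F/W = 0.37 × 1472.05 / 78000 m = 6.983e-03 mm/s.
R = 6.983e-03 × 3600 = 25.1 mm/hr.

R ≈ 25.1 mm/hr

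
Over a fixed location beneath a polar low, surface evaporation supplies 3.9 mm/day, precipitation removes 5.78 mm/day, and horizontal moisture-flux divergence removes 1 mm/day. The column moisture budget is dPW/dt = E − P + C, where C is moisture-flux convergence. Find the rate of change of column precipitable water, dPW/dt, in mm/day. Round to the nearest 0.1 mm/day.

dPW/dt = E − P + C = 3.9 − 5.78 + (-1) = -2.9 mm/day.

dPW/dt ≈ -2.9 mm/day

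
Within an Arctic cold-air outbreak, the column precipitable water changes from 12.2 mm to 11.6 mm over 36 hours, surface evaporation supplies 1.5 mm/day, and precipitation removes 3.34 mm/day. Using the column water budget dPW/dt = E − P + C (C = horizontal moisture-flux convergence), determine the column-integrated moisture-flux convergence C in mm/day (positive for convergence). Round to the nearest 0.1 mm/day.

dPW/dt = (11.6 − 12.2) mm / (36/24 day) = -0.400 mm/day.
C = dPW/dt − E + P = (-0.400) − 1.5 + 3.34 = 1.4 mm/day.

C ≈ 1.4 mm/day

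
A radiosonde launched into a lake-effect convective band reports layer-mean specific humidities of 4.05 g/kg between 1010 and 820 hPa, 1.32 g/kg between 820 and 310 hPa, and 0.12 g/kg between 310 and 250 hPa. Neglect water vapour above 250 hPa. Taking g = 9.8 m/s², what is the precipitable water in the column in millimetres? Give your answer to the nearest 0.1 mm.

PW ≈ 14.8 mm

Precipitable water is the column-integrated vapour mass per unit area: PW = (1/g) Σ q̄ Δp, with q in kg/kg and Δp in Pa (1 kg/m² of water = 1 mm).
Layer 1010–820 hPa: Δp = 190 hPa = 19000 Pa, q̄ = 0.00405 kg/kg → 0.00405 × 19000 / 9.8 = 7.85 mm
Layer 820–310 hPa: Δp = 510 hPa = 51000 Pa, q̄ = 0.00132 kg/kg → 0.00132 × 51000 / 9.8 = 6.87 mm
Layer 310–250 hPa: Δp = 60 hPa = 6000 Pa, q̄ = 0.00012 kg/kg → 0.00012 × 6000 / 9.8 = 0.07 mm
PW = 7.85 + 6.87 + 0.07 = 14.79 ≈ 14.8 mm.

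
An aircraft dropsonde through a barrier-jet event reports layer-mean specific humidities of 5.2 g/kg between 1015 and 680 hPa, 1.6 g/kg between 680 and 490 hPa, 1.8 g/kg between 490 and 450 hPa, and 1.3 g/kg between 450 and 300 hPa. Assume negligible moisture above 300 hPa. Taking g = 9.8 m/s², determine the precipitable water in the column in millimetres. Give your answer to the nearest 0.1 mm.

Precipitable water is the column-integrated vapour mass per unit area: PW = (1/g) Σ q̄ Δp, with q in kg/kg and Δp in Pa (1 kg/m² of water = 1 mm).
Layer 1015–680 hPa: Δp = 335 hPa = 33500 Pa, q̄ = 0.0052 kg/kg → 0.0052 × 33500 / 9.8 = 17.78 mm
Layer 680–490 hPa: Δp = 190 hPa = 19000 Pa, q̄ = 0.0016 kg/kg → 0.0016 × 19000 / 9.8 = 3.10 mm
Layer 490–450 hPa: Δp = 40 hPa = 4000 Pa, q̄ = 0.0018 kg/kg → 0.0018 × 4000 / 9.8 = 0.73 mm
Layer 450–300 hPa: Δp = 150 hPa = 15000 Pa, q̄ = 0.0013 kg/kg → 0.0013 × 15000 / 9.8 = 1.99 mm
PW = 17.78 + 3.10 + 0.73 + 1.99 = 23.60 ≈ 23.6 mm.

PW ≈ 23.6 mm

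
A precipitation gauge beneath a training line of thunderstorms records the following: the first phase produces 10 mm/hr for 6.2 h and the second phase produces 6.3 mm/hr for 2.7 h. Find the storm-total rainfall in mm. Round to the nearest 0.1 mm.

Total = Σ Rᵢ Δtᵢ = 10 × 6.2 + 6.3 × 2.7
      = 62 + 17.01 = 79.0 mm.

total ≈ 79.0 mm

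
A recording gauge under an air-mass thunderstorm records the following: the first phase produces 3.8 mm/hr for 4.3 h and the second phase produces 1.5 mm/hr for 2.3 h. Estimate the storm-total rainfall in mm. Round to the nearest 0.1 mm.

Total = Σ Rᵢ Δtᵢ = 3.8 × 4.3 + 1.5 × 2.3
      = 16.34 + 3.45 = 19.8 mm.

total ≈ 19.8 mm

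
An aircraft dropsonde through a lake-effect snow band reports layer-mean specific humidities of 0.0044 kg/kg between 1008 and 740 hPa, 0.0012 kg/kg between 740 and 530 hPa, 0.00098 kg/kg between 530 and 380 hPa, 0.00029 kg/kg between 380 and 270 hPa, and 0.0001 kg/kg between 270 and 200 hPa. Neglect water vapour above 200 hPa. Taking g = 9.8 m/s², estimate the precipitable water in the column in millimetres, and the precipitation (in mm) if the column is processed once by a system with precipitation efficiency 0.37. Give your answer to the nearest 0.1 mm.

Precipitable water is the column-integrated vapour mass per unit area: PW = (1/g) Σ q̄ Δp, with q in kg/kg and Δp in Pa (1 kg/m² of water = 1 mm).
Layer 1008–740 hPa: Δp = 268 hPa = 26800 Pa, q̄ = 0.0044 kg/kg → 0.0044 × 26800 / 9.8 = 12.03 mm
Layer 740–530 hPa: Δp = 210 hPa = 21000 Pa, q̄ = 0.0012 kg/kg → 0.0012 × 21000 / 9.8 = 2.57 mm
Layer 530–380 hPa: Δp = 150 hPa = 15000 Pa, q̄ = 0.00098 kg/kg → 0.00098 × 15000 / 9.8 = 1.50 mm
Layer 380–270 hPa: Δp = 110 hPa = 11000 Pa, q̄ = 0.00029 kg/kg → 0.00029 × 11000 / 9.8 = 0.33 mm
Layer 270–200 hPa: Δp = 70 hPa = 7000 Pa, q̄ = 0.0001 kg/kg → 0.0001 × 7000 / 9.8 = 0.07 mm
PW = 12.03 + 2.57 + 1.50 + 0.33 + 0.07 = 16.50 ≈ 16.5 mm.
Precipitation = ε × PW = 0.37 × 16.5 = 6.1 mm.

PW ≈ 16.5 mm; precipitation ≈ 6.1 mm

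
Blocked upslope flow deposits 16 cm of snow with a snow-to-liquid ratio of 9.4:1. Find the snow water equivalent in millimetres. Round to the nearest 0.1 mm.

SWE = snow depth / ratio = 16 cm / 9.4 = 1.702 cm = 17.0 mm.

SWE ≈ 17.0 mm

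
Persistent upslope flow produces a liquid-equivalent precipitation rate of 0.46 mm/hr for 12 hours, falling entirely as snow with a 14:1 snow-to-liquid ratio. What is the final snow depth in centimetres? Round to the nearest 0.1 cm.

snow depth ≈ 7.7 cm

Liquid-equivalent depth = 0.46 × 12 = 5.52 mm.
Snow depth = 5.52 mm × 14 = 77.28 mm = 7.7 cm.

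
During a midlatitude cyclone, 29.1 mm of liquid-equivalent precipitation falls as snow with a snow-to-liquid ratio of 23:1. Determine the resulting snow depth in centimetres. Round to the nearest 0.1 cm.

snow depth ≈ 66.9 cm

Snow depth = liquid × ratio = 29.1 mm × 23 = 669.3 mm = 66.9 cm.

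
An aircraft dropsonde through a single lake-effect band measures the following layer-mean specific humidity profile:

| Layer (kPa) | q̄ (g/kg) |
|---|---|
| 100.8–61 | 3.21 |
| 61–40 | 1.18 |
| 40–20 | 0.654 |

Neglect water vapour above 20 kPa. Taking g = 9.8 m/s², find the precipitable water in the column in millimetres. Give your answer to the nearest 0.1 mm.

PW ≈ 16.9 mm

Precipitable water is the column-integrated vapour mass per unit area: PW = (1/g) Σ q̄ Δp, with q in kg/kg and Δp in Pa (1 kg/m² of water = 1 mm).
Layer 100.8–61 kPa: Δp = 398 hPa = 39800 Pa, q̄ = 0.00321 kg/kg → 0.00321 × 39800 / 9.8 = 13.04 mm
Layer 61–40 kPa: Δp = 210 hPa = 21000 Pa, q̄ = 0.00118 kg/kg → 0.00118 × 21000 / 9.8 = 2.53 mm
Layer 40–20 kPa: Δp = 200 hPa = 20000 Pa, q̄ = 0.000654 kg/kg → 0.000654 × 20000 / 9.8 = 1.33 mm
PW = 13.04 + 2.53 + 1.33 = 16.90 ≈ 16.9 mm.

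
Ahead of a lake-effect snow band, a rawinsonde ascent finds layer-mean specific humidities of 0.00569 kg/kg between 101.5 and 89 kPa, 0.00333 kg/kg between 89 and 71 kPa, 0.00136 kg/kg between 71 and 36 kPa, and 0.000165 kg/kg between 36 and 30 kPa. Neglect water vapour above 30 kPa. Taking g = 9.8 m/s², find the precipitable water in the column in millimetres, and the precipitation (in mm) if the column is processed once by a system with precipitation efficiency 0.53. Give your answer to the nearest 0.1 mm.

PW ≈ 18.3 mm; precipitation ≈ 9.7 mm

Precipitable water is the column-integrated vapour mass per unit area: PW = (1/g) Σ q̄ Δp, with q in kg/kg and Δp in Pa (1 kg/m² of water = 1 mm).
Layer 101.5–89 kPa: Δp = 125 hPa = 12500 Pa, q̄ = 0.00569 kg/kg → 0.00569 × 12500 / 9.8 = 7.26 mm
Layer 89–71 kPa: Δp = 180 hPa = 18000 Pa, q̄ = 0.00333 kg/kg → 0.00333 × 18000 / 9.8 = 6.12 mm
Layer 71–36 kPa: Δp = 350 hPa = 35000 Pa, q̄ = 0.00136 kg/kg → 0.00136 × 35000 / 9.8 = 4.86 mm
Layer 36–30 kPa: Δp = 60 hPa = 6000 Pa, q̄ = 0.000165 kg/kg → 0.000165 × 6000 / 9.8 = 0.10 mm
PW = 7.26 + 6.12 + 4.86 + 0.10 = 18.34 ≈ 18.3 mm.
Precipitation = ε × PW = 0.53 × 18.3 = 9.7 mm.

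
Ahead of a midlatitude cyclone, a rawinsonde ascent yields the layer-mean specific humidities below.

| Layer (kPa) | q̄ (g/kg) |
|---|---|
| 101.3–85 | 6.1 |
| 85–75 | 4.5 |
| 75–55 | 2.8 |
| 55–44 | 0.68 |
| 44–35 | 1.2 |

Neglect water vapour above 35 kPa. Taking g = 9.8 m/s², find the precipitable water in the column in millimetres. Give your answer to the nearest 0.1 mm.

Precipitable water is the column-integrated vapour mass per unit area: PW = (1/g) Σ q̄ Δp, with q in kg/kg and Δp in Pa (1 kg/m² of water = 1 mm).
Layer 101.3–85 kPa: Δp = 163 hPa = 16300 Pa, q̄ = 0.0061 kg/kg → 0.0061 × 16300 / 9.8 = 10.15 mm
Layer 85–75 kPa: Δp = 100 hPa = 10000 Pa, q̄ = 0.0045 kg/kg → 0.0045 × 10000 / 9.8 = 4.59 mm
Layer 75–55 kPa: Δp = 200 hPa = 20000 Pa, q̄ = 0.0028 kg/kg → 0.0028 × 20000 / 9.8 = 5.71 mm
Layer 55–44 kPa: Δp = 110 hPa = 11000 Pa, q̄ = 0.00068 kg/kg → 0.00068 × 11000 / 9.8 = 0.76 mm
Layer 44–35 kPa: Δp = 90 hPa = 9000 Pa, q̄ = 0.0012 kg/kg → 0.0012 × 9000 / 9.8 = 1.10 mm
PW = 10.15 + 4.59 + 5.71 + 0.76 + 1.10 = 22.31 ≈ 22.3 mm.

PW ≈ 22.3 mm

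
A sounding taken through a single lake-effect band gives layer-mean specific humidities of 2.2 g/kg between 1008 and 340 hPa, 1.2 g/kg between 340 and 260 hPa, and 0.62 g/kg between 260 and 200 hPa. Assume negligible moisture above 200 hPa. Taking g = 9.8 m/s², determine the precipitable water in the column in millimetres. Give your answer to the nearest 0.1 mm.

PW ≈ 16.4 mm

Precipitable water is the column-integrated vapour mass per unit area: PW = (1/g) Σ q̄ Δp, with q in kg/kg and Δp in Pa (1 kg/m² of water = 1 mm).
Layer 1008–340 hPa: Δp = 668 hPa = 66800 Pa, q̄ = 0.0022 kg/kg → 0.0022 × 66800 / 9.8 = 15.00 mm
Layer 340–260 hPa: Δp = 80 hPa = 8000 Pa, q̄ = 0.0012 kg/kg → 0.0012 × 8000 / 9.8 = 0.98 mm
Layer 260–200 hPa: Δp = 60 hPa = 6000 Pa, q̄ = 0.00062 kg/kg → 0.00062 × 6000 / 9.8 = 0.38 mm
PW = 15.00 + 0.98 + 0.38 = 16.36 ≈ 16.4 mm.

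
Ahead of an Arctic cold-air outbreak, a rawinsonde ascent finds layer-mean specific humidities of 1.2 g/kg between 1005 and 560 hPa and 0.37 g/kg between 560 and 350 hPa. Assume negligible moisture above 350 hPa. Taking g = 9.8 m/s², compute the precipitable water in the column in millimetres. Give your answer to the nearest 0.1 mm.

Precipitable water is the column-integrated vapour mass per unit area: PW = (1/g) Σ q̄ Δp, with q in kg/kg and Δp in Pa (1 kg/m² of water = 1 mm).
Layer 1005–560 hPa: Δp = 445 hPa = 44500 Pa, q̄ = 0.0012 kg/kg → 0.0012 × 44500 / 9.8 = 5.45 mm
Layer 560–350 hPa: Δp = 210 hPa = 21000 Pa, q̄ = 0.00037 kg/kg → 0.00037 × 21000 / 9.8 = 0.79 mm
PW = 5.45 + 0.79 = 6.24 ≈ 6.2 mm.

PW ≈ 6.2 mm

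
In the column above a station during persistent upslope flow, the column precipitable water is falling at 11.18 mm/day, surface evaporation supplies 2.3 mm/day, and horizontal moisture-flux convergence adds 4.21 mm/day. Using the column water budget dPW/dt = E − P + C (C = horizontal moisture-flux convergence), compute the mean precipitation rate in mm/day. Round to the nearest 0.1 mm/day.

dPW/dt = -11.18 mm/day.
P = E + C − dPW/dt = 2.3 + (4.21) − (-11.18) = 17.7 mm/day.

P ≈ 17.7 mm/day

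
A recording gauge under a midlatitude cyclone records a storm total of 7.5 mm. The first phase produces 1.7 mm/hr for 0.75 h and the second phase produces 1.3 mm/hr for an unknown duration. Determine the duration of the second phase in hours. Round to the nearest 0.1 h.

Known phases: 1.7 × 0.75 = 1.275 mm.
Remaining depth = 7.5 − 1.275 = 6.225 mm.
Duration = 6.225 / 1.3 = 4.8 h.

duration ≈ 4.8 h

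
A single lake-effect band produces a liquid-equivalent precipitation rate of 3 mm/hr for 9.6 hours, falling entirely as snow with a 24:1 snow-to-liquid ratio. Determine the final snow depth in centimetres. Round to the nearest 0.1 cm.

snow depth ≈ 69.1 cm

Liquid-equivalent depth = 3 × 9.6 = 28.8 mm.
Snow depth = 28.8 mm × 24 = 691.2 mm = 69.1 cm.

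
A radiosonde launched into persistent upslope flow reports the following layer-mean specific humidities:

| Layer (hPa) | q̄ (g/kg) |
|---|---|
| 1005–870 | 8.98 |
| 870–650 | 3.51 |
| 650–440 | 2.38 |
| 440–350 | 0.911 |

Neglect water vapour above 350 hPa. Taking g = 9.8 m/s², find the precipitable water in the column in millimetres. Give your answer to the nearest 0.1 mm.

PW ≈ 26.2 mm

Precipitable water is the column-integrated vapour mass per unit area: PW = (1/g) Σ q̄ Δp, with q in kg/kg and Δp in Pa (1 kg/m² of water = 1 mm).
Layer 1005–870 hPa: Δp = 135 hPa = 13500 Pa, q̄ = 0.00898 kg/kg → 0.00898 × 13500 / 9.8 = 12.37 mm
Layer 870–650 hPa: Δp = 220 hPa = 22000 Pa, q̄ = 0.00351 kg/kg → 0.00351 × 22000 / 9.8 = 7.88 mm
Layer 650–440 hPa: Δp = 210 hPa = 21000 Pa, q̄ = 0.00238 kg/kg → 0.00238 × 21000 / 9.8 = 5.10 mm
Layer 440–350 hPa: Δp = 90 hPa = 9000 Pa, q̄ = 0.000911 kg/kg → 0.000911 × 9000 / 9.8 = 0.84 mm
PW = 12.37 + 7.88 + 5.10 + 0.84 = 26.19 ≈ 26.2 mm.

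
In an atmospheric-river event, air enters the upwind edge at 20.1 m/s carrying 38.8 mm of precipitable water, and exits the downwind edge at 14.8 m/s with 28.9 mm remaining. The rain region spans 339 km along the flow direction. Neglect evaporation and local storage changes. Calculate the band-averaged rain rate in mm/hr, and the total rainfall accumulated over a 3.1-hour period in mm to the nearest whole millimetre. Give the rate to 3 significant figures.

Column moisture flux per unit crosswind length is F = V × PW.
Inflow: F_in = 20.1 × 38.8 = 779.88 mm·m/s
Outflow: F_out = 14.8 × 28.9 = 427.72 mm·m/s
Steady-state rate R = (F_in − F_out)/L = (779.88 − 427.72) / 339000 m = 1.039e-03 mm/s.
R = 1.039e-03 × 3600 = 3.74 mm/hr.
Over 3.1 h: total = 3.74 × 3.1 = 11.594 ≈ 12 mm.

R ≈ 3.74 mm/hr; total ≈ 12 mm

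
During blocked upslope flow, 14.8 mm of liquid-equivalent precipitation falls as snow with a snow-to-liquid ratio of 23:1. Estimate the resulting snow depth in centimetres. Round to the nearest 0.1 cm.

snow depth ≈ 34.0 cm

Snow depth = liquid × ratio = 14.8 mm × 23 = 340.4 mm = 34.0 cm.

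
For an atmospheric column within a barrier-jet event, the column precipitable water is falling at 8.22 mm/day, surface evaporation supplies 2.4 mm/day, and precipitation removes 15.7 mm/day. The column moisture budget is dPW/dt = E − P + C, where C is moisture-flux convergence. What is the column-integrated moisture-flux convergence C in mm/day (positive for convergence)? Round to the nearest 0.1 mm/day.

C ≈ 5.1 mm/day

dPW/dt = -8.22 mm/day.
C = dPW/dt − E + P = (-8.22) − 2.4 + 15.7 = 5.1 mm/day.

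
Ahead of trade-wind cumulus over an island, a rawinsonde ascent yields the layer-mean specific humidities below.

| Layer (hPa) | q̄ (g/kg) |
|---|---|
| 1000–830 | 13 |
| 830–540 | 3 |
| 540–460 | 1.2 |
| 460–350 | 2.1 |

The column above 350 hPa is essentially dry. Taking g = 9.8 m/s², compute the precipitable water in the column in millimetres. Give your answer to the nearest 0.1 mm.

Precipitable water is the column-integrated vapour mass per unit area: PW = (1/g) Σ q̄ Δp, with q in kg/kg and Δp in Pa (1 kg/m² of water = 1 mm).
Layer 1000–830 hPa: Δp = 170 hPa = 17000 Pa, q̄ = 0.013 kg/kg → 0.013 × 17000 / 9.8 = 22.55 mm
Layer 830–540 hPa: Δp = 290 hPa = 29000 Pa, q̄ = 0.003 kg/kg → 0.003 × 29000 / 9.8 = 8.88 mm
Layer 540–460 hPa: Δp = 80 hPa = 8000 Pa, q̄ = 0.0012 kg/kg → 0.0012 × 8000 / 9.8 = 0.98 mm
Layer 460–350 hPa: Δp = 110 hPa = 11000 Pa, q̄ = 0.0021 kg/kg → 0.0021 × 11000 / 9.8 = 2.36 mm
PW = 22.55 + 8.88 + 0.98 + 2.36 = 34.77 ≈ 34.8 mm.

PW ≈ 34.8 mm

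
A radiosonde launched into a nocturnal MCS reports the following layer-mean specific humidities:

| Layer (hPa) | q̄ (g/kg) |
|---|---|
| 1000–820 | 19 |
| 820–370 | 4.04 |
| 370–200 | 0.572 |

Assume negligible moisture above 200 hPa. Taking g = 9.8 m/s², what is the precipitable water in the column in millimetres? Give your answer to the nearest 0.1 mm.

Precipitable water is the column-integrated vapour mass per unit area: PW = (1/g) Σ q̄ Δp, with q in kg/kg and Δp in Pa (1 kg/m² of water = 1 mm).
Layer 1000–820 hPa: Δp = 180 hPa = 18000 Pa, q̄ = 0.019 kg/kg → 0.019 × 18000 / 9.8 = 34.90 mm
Layer 820–370 hPa: Δp = 450 hPa = 45000 Pa, q̄ = 0.00404 kg/kg → 0.00404 × 45000 / 9.8 = 18.55 mm
Layer 370–200 hPa: Δp = 170 hPa = 17000 Pa, q̄ = 0.000572 kg/kg → 0.000572 × 17000 / 9.8 = 0.99 mm
PW = 34.90 + 18.55 + 0.99 = 54.44 ≈ 54.4 mm.

PW ≈ 54.4 mm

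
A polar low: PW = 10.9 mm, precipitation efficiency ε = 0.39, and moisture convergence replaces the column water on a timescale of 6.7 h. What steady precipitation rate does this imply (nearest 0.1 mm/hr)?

R ≈ 0.6 mm/hr

Each overturning extracts ε × PW = 0.39 × 10.9 = 4.251 mm.
Rate = ε·PW / τ = 4.251 / 6.7 h = 0.6 mm/hr.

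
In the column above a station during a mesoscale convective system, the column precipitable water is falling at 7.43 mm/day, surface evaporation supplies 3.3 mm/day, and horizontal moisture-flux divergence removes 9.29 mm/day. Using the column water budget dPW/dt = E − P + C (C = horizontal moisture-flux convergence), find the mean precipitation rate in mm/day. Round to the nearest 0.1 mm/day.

P ≈ 1.4 mm/day

dPW/dt = -7.43 mm/day.
P = E + C − dPW/dt = 3.3 + (-9.29) − (-7.43) = 1.4 mm/day.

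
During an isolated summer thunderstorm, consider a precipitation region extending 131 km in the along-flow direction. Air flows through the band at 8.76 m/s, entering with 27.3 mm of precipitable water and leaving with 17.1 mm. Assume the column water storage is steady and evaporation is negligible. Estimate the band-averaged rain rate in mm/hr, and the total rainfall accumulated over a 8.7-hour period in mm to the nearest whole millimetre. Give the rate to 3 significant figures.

R ≈ 2.46 mm/hr; total ≈ 21 mm

Column moisture flux per unit crosswind length is F = V × PW.
Inflow: F_in = 8.76 × 27.3 = 239.148 mm·m/s
Outflow: F_out = 8.76 × 17.1 = 149.796 mm·m/s
Steady-state rate R = (F_in − F_out)/L = (239.148 − 149.796) / 131000 m = 6.821e-04 mm/s.
R = 6.821e-04 × 3600 = 2.46 mm/hr.
Over 8.7 h: total = 2.46 × 8.7 = 21.402 ≈ 21 mm.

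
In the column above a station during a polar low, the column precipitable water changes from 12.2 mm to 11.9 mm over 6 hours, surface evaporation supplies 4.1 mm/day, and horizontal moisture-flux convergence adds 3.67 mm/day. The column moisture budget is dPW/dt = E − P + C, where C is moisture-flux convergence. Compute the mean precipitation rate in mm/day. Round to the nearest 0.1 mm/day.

dPW/dt = (11.9 − 12.2) mm / (6/24 day) = -1.200 mm/day.
P = E + C − dPW/dt = 4.1 + (3.67) − (-1.200) = 9.0 mm/day.

P ≈ 9.0 mm/day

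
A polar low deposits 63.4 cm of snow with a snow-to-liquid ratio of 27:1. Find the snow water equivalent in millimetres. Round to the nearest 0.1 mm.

SWE ≈ 23.5 mm

SWE = snow depth / ratio = 63.4 cm / 27 = 2.348 cm = 23.5 mm.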